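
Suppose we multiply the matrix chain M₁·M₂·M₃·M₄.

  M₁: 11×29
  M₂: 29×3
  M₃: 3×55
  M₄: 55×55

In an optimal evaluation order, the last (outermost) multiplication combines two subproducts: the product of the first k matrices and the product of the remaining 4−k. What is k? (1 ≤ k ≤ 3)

2

Adjacent pairs: M₁M₂ = 11·29·3 = 957; M₂M₃ = 29·3·55 = 4785; M₃M₄ = 3·55·55 = 9075.
Length 3: M₁..M₃: k=1: 0+4785+11·29·55=22330; k=2: 957+0+11·3·55=2772 → min 2772 | M₂..M₄: k=2: 0+9075+29·3·55=13860; k=3: 4785+0+29·55·55=92510 → min 13860.
Top-level splits: k=1: (M₁..M₁)·(M₂..M₄) → 0+13860+11·29·55 = 31405; k=2: (M₁..M₂)·(M₃..M₄) → 957+9075+11·3·55 = 11847; k=3: (M₁..M₃)·(M₄..M₄) → 2772+0+11·55·55 = 36047.
Best split is after M₂, i.e. k = 2.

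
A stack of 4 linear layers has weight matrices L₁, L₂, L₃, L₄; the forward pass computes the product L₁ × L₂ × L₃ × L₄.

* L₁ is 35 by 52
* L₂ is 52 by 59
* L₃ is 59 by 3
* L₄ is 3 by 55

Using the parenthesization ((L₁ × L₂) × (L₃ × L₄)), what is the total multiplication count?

(L₁ × L₂): 35×52 by 52×59 → 35×59, cost 35·52·59 = 107380
(L₃ × L₄): 59×3 by 3×55 → 59×55, cost 59·3·55 = 9735
((L₁ × L₂) × (L₃ × L₄)): 35×59 by 59×55 → 35×55, cost 35·59·55 = 113575; cumulative 230690
Total: 230690 scalar multiplications.

230690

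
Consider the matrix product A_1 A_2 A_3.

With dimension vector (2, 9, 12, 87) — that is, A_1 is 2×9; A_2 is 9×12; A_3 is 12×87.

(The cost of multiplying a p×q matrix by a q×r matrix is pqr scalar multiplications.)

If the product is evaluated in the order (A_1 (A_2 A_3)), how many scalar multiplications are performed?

(A_2 A_3): 9×12 by 12×87 → 9×87, cost 9·12·87 = 9396
(A_1 (A_2 A_3)): 2×9 by 9×87 → 2×87, cost 2·9·87 = 1566; cumulative 10962
Total: 10962 scalar multiplications.

10962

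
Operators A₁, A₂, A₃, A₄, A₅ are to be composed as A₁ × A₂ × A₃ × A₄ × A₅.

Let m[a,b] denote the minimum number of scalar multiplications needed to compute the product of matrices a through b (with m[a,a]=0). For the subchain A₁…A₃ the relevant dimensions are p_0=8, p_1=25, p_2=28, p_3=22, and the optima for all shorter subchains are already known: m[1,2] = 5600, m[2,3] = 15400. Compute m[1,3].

10528

m[1,3] = min over k∈[1,2] of m[1,k]+m[k+1,3]+p_{0}·p_k·p_{3}.
k=1: 0 + 15400 + 8·25·22 = 19800; k=2: 5600 + 0 + 8·28·22 = 10528.
Minimum: 10528 at k=2.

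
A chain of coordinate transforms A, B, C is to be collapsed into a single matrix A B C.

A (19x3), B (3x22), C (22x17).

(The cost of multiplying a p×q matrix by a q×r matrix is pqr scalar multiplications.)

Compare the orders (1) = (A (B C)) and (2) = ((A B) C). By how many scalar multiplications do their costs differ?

Order (1) = (A (B C)): (B C): 3×22 by 22×17 → 3×17, cost 3·22·17 = 1122; (A (B C)): 19×3 by 3×17 → 19×17, cost 19·3·17 = 969; cumulative 2091. Total 2091.
Order (2) = ((A B) C): (A B): 19×3 by 3×22 → 19×22, cost 19·3·22 = 1254; ((A B) C): 19×22 by 22×17 → 19×17, cost 19·22·17 = 7106; cumulative 8360. Total 8360.
Difference: |2091 − 8360| = 6269.

6269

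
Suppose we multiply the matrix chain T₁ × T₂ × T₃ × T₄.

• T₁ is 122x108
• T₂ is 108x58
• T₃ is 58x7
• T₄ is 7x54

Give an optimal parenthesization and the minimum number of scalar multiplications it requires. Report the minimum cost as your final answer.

Adjacent pairs: T₁T₂ = 122·108·58 = 764208; T₂T₃ = 108·58·7 = 43848; T₃T₄ = 58·7·54 = 21924.
Length 3: T₁..T₃: k=1: 0+43848+122·108·7=136080; k=2: 764208+0+122·58·7=813740 → min 136080 | T₂..T₄: k=2: 0+21924+108·58·54=360180; k=3: 43848+0+108·7·54=84672 → min 84672.
Length 4: T₁..T₄: k=1: 0+84672+122·108·54=796176; k=2: 764208+21924+122·58·54=1168236; k=3: 136080+0+122·7·54=182196 → min 182196.
Optimal parenthesization: ((T₁ × (T₂ × T₃)) × T₄) with cost 182196.

182196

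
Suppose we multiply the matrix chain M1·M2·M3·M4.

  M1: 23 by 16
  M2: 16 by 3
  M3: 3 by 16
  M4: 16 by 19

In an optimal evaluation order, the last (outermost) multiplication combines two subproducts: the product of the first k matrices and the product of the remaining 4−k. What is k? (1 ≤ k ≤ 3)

Adjacent pairs: M1M2 = 23·16·3 = 1104; M2M3 = 16·3·16 = 768; M3M4 = 3·16·19 = 912.
Length 3: M1..M3: k=1: 0+768+23·16·16=6656; k=2: 1104+0+23·3·16=2208 → min 2208 | M2..M4: k=2: 0+912+16·3·19=1824; k=3: 768+0+16·16·19=5632 → min 1824.
Top-level splits: k=1: (M1..M1)·(M2..M4) → 0+1824+23·16·19 = 8816; k=2: (M1..M2)·(M3..M4) → 1104+912+23·3·19 = 3327; k=3: (M1..M3)·(M4..M4) → 2208+0+23·16·19 = 9200.
Best split is after M2, i.e. k = 2.

2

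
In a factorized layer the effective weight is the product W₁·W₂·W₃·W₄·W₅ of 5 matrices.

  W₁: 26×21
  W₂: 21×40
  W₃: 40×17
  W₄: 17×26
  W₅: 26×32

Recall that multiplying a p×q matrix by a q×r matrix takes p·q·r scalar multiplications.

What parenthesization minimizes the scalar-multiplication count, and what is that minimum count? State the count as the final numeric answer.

51850

Adjacent pairs: W₁W₂ = 26·21·40 = 21840; W₂W₃ = 21·40·17 = 14280; W₃W₄ = 40·17·26 = 17680; W₄W₅ = 17·26·32 = 14144.
Length 3: W₁..W₃: k=1: 0+14280+26·21·17=23562; k=2: 21840+0+26·40·17=39520 → min 23562 | W₂..W₄: k=2: 0+17680+21·40·26=39520; k=3: 14280+0+21·17·26=23562 → min 23562 | W₃..W₅: k=3: 0+14144+40·17·32=35904; k=4: 17680+0+40·26·32=50960 → min 35904.
Length 4: W₁..W₄: k=1: 0+23562+26·21·26=37758; k=2: 21840+17680+26·40·26=66560; k=3: 23562+0+26·17·26=35054 → min 35054 | W₂..W₅: k=2: 0+35904+21·40·32=62784; k=3: 14280+14144+21·17·32=39848; k=4: 23562+0+21·26·32=41034 → min 39848.
Length 5: W₁..W₅: k=1: 0+39848+26·21·32=57320; k=2: 21840+35904+26·40·32=91024; k=3: 23562+14144+26·17·32=51850; k=4: 35054+0+26·26·32=56686 → min 51850.
Optimal parenthesization: ((W₁·(W₂·W₃))·(W₄·W₅)) with cost 51850.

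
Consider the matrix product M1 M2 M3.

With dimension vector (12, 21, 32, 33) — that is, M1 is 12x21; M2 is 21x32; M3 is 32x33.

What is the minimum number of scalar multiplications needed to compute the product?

20736

Order (M1 (M2 M3)): (M2 M3): 21×32 by 32×33 → 21×33, cost 21·32·33 = 22176; (M1 (M2 M3)): 12×21 by 21×33 → 12×33, cost 12·21·33 = 8316; cumulative 30492. Total 30492.
Order ((M1 M2) M3): (M1 M2): 12×21 by 21×32 → 12×32, cost 12·21·32 = 8064; ((M1 M2) M3): 12×32 by 32×33 → 12×33, cost 12·32·33 = 12672; cumulative 20736. Total 20736.
Minimum: 20736.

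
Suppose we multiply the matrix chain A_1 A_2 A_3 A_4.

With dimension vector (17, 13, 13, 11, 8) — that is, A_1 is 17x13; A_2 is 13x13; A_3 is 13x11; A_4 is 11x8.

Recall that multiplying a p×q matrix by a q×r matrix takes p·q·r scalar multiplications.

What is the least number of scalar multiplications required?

Adjacent pairs: A_1A_2 = 17·13·13 = 2873; A_2A_3 = 13·13·11 = 1859; A_3A_4 = 13·11·8 = 1144.
Length 3: A_1..A_3: k=1: 0+1859+17·13·11=4290; k=2: 2873+0+17·13·11=5304 → min 4290 | A_2..A_4: k=2: 0+1144+13·13·8=2496; k=3: 1859+0+13·11·8=3003 → min 2496.
Length 4: A_1..A_4: k=1: 0+2496+17·13·8=4264; k=2: 2873+1144+17·13·8=5785; k=3: 4290+0+17·11·8=5786 → min 4264.
Optimal order: (A_1 (A_2 (A_3 A_4))) with cost 4264.

4264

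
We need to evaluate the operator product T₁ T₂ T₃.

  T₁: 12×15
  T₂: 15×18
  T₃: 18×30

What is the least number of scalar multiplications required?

Order (T₁ (T₂ T₃)): (T₂ T₃): 15×18 by 18×30 → 15×30, cost 15·18·30 = 8100; (T₁ (T₂ T₃)): 12×15 by 15×30 → 12×30, cost 12·15·30 = 5400; cumulative 13500. Total 13500.
Order ((T₁ T₂) T₃): (T₁ T₂): 12×15 by 15×18 → 12×18, cost 12·15·18 = 3240; ((T₁ T₂) T₃): 12×18 by 18×30 → 12×30, cost 12·18·30 = 6480; cumulative 9720. Total 9720.
Minimum: 9720.

9720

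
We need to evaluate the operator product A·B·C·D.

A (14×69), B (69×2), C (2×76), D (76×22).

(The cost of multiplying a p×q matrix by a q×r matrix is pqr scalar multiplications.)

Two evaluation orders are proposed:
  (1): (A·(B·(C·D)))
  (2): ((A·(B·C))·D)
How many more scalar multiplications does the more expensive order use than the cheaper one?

79680

Order (1) = (A·(B·(C·D))): (C·D): 2×76 by 76×22 → 2×22, cost 2·76·22 = 3344; (B·(C·D)): 69×2 by 2×22 → 69×22, cost 69·2·22 = 3036; cumulative 6380; (A·(B·(C·D))): 14×69 by 69×22 → 14×22, cost 14·69·22 = 21252; cumulative 27632. Total 27632.
Order (2) = ((A·(B·C))·D): (B·C): 69×2 by 2×76 → 69×76, cost 69·2·76 = 10488; (A·(B·C)): 14×69 by 69×76 → 14×76, cost 14·69·76 = 73416; cumulative 83904; ((A·(B·C))·D): 14×76 by 76×22 → 14×22, cost 14·76·22 = 23408; cumulative 107312. Total 107312.
Difference: |27632 − 107312| = 79680.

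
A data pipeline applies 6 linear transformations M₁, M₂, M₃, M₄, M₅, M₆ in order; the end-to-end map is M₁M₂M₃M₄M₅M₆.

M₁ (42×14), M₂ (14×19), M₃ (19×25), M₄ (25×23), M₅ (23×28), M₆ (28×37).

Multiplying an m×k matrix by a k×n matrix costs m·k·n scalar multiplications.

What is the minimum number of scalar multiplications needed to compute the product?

Adjacent pairs: M₁M₂ = 42·14·19 = 11172; M₂M₃ = 14·19·25 = 6650; M₃M₄ = 19·25·23 = 10925; M₄M₅ = 25·23·28 = 16100; M₅M₆ = 23·28·37 = 23828.
Length 3: M₁..M₃: k=1: 0+6650+42·14·25=21350; k=2: 11172+0+42·19·25=31122 → min 21350 | M₂..M₄: k=2: 0+10925+14·19·23=17043; k=3: 6650+0+14·25·23=14700 → min 14700 | M₃..M₅: k=3: 0+16100+19·25·28=29400; k=4: 10925+0+19·23·28=23161 → min 23161 | M₄..M₆: k=4: 0+23828+25·23·37=45103; k=5: 16100+0+25·28·37=42000 → min 42000.
Length 4: M₁..M₄: k=1: 0+14700+42·14·23=28224; k=2: 11172+10925+42·19·23=40451; k=3: 21350+0+42·25·23=45500 → min 28224 | M₂..M₅: k=2: 0+23161+14·19·28=30609; k=3: 6650+16100+14·25·28=32550; k=4: 14700+0+14·23·28=23716 → min 23716 | M₃..M₆: k=3: 0+42000+19·25·37=59575; k=4: 10925+23828+19·23·37=50922; k=5: 23161+0+19·28·37=42845 → min 42845.
Length 5: M₁..M₅: k=1: 0+23716+42·14·28=40180; k=2: 11172+23161+42·19·28=56677; k=3: 21350+16100+42·25·28=66850; k=4: 28224+0+42·23·28=55272 → min 40180 | M₂..M₆: k=2: 0+42845+14·19·37=52687; k=3: 6650+42000+14·25·37=61600; k=4: 14700+23828+14·23·37=50442; k=5: 23716+0+14·28·37=38220 → min 38220.
Length 6: M₁..M₆: k=1: 0+38220+42·14·37=59976; k=2: 11172+42845+42·19·37=83543; k=3: 21350+42000+42·25·37=102200; k=4: 28224+23828+42·23·37=87794; k=5: 40180+0+42·28·37=83692 → min 59976.
Optimal order: (M₁((((M₂M₃)M₄)M₅)M₆)) with cost 59976.

59976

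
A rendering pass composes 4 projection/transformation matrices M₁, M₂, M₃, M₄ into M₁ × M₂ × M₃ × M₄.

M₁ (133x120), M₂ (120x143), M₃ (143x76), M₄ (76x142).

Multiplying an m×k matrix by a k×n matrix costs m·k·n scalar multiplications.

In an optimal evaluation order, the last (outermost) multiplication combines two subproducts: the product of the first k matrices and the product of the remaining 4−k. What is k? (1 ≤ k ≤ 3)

3

Adjacent pairs: M₁M₂ = 133·120·143 = 2282280; M₂M₃ = 120·143·76 = 1304160; M₃M₄ = 143·76·142 = 1543256.
Length 3: M₁..M₃: k=1: 0+1304160+133·120·76=2517120; k=2: 2282280+0+133·143·76=3727724 → min 2517120 | M₂..M₄: k=2: 0+1543256+120·143·142=3979976; k=3: 1304160+0+120·76·142=2599200 → min 2599200.
Top-level splits: k=1: (M₁..M₁)·(M₂..M₄) → 0+2599200+133·120·142 = 4865520; k=2: (M₁..M₂)·(M₃..M₄) → 2282280+1543256+133·143·142 = 6526234; k=3: (M₁..M₃)·(M₄..M₄) → 2517120+0+133·76·142 = 3952456.
Best split is after M₃, i.e. k = 3.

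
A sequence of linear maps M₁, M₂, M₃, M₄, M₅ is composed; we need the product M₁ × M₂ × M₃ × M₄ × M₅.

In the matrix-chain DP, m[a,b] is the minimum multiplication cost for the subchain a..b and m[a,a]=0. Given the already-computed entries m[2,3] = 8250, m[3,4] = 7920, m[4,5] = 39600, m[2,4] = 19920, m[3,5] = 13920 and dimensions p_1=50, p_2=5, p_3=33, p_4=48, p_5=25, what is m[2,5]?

m[2,5] = min over k∈[2,4] of m[2,k]+m[k+1,5]+p_{1}·p_k·p_{5}.
k=2: 0 + 13920 + 50·5·25 = 20170; k=3: 8250 + 39600 + 50·33·25 = 89100; k=4: 19920 + 0 + 50·48·25 = 79920.
Minimum: 20170 at k=2.

20170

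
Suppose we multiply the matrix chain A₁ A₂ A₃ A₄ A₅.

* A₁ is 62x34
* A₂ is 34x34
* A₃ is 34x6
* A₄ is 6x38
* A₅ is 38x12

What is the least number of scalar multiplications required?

Adjacent pairs: A₁A₂ = 62·34·34 = 71672; A₂A₃ = 34·34·6 = 6936; A₃A₄ = 34·6·38 = 7752; A₄A₅ = 6·38·12 = 2736.
Length 3: A₁..A₃: k=1: 0+6936+62·34·6=19584; k=2: 71672+0+62·34·6=84320 → min 19584 | A₂..A₄: k=2: 0+7752+34·34·38=51680; k=3: 6936+0+34·6·38=14688 → min 14688 | A₃..A₅: k=3: 0+2736+34·6·12=5184; k=4: 7752+0+34·38·12=23256 → min 5184.
Length 4: A₁..A₄: k=1: 0+14688+62·34·38=94792; k=2: 71672+7752+62·34·38=159528; k=3: 19584+0+62·6·38=33720 → min 33720 | A₂..A₅: k=2: 0+5184+34·34·12=19056; k=3: 6936+2736+34·6·12=12120; k=4: 14688+0+34·38·12=30192 → min 12120.
Length 5: A₁..A₅: k=1: 0+12120+62·34·12=37416; k=2: 71672+5184+62·34·12=102152; k=3: 19584+2736+62·6·12=26784; k=4: 33720+0+62·38·12=61992 → min 26784.
Optimal order: ((A₁ (A₂ A₃)) (A₄ A₅)) with cost 26784.

26784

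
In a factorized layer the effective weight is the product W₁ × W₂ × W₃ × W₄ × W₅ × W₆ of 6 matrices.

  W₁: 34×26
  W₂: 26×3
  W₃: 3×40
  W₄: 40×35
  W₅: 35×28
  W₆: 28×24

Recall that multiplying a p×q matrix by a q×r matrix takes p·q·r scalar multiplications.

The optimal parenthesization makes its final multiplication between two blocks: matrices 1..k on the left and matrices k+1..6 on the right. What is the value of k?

2

Adjacent pairs: W₁W₂ = 34·26·3 = 2652; W₂W₃ = 26·3·40 = 3120; W₃W₄ = 3·40·35 = 4200; W₄W₅ = 40·35·28 = 39200; W₅W₆ = 35·28·24 = 23520.
Length 3: W₁..W₃: k=1: 0+3120+34·26·40=38480; k=2: 2652+0+34·3·40=6732 → min 6732 | W₂..W₄: k=2: 0+4200+26·3·35=6930; k=3: 3120+0+26·40·35=39520 → min 6930 | W₃..W₅: k=3: 0+39200+3·40·28=42560; k=4: 4200+0+3·35·28=7140 → min 7140 | W₄..W₆: k=4: 0+23520+40·35·24=57120; k=5: 39200+0+40·28·24=66080 → min 57120.
Length 4: W₁..W₄: k=1: 0+6930+34·26·35=37870; k=2: 2652+4200+34·3·35=10422; k=3: 6732+0+34·40·35=54332 → min 10422 | W₂..W₅: k=2: 0+7140+26·3·28=9324; k=3: 3120+39200+26·40·28=71440; k=4: 6930+0+26·35·28=32410 → min 9324 | W₃..W₆: k=3: 0+57120+3·40·24=60000; k=4: 4200+23520+3·35·24=30240; k=5: 7140+0+3·28·24=9156 → min 9156.
Length 5: W₁..W₅: k=1: 0+9324+34·26·28=34076; k=2: 2652+7140+34·3·28=12648; k=3: 6732+39200+34·40·28=84012; k=4: 10422+0+34·35·28=43742 → min 12648 | W₂..W₆: k=2: 0+9156+26·3·24=11028; k=3: 3120+57120+26·40·24=85200; k=4: 6930+23520+26·35·24=52290; k=5: 9324+0+26·28·24=26796 → min 11028.
Top-level splits: k=1: (W₁..W₁)·(W₂..W₆) → 0+11028+34·26·24 = 32244; k=2: (W₁..W₂)·(W₃..W₆) → 2652+9156+34·3·24 = 14256; k=3: (W₁..W₃)·(W₄..W₆) → 6732+57120+34·40·24 = 96492; k=4: (W₁..W₄)·(W₅..W₆) → 10422+23520+34·35·24 = 62502; k=5: (W₁..W₅)·(W₆..W₆) → 12648+0+34·28·24 = 35496.
Best split is after W₂, i.e. k = 2.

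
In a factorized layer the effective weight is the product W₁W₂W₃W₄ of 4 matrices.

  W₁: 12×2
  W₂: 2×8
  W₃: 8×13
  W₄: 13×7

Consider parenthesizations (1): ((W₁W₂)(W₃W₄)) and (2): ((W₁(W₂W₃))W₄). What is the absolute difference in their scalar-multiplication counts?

20

Order (1) = ((W₁W₂)(W₃W₄)): (W₁W₂): 12×2 by 2×8 → 12×8, cost 12·2·8 = 192; (W₃W₄): 8×13 by 13×7 → 8×7, cost 8·13·7 = 728; ((W₁W₂)(W₃W₄)): 12×8 by 8×7 → 12×7, cost 12·8·7 = 672; cumulative 1592. Total 1592.
Order (2) = ((W₁(W₂W₃))W₄): (W₂W₃): 2×8 by 8×13 → 2×13, cost 2·8·13 = 208; (W₁(W₂W₃)): 12×2 by 2×13 → 12×13, cost 12·2·13 = 312; cumulative 520; ((W₁(W₂W₃))W₄): 12×13 by 13×7 → 12×7, cost 12·13·7 = 1092; cumulative 1612. Total 1612.
Difference: |1592 − 1612| = 20.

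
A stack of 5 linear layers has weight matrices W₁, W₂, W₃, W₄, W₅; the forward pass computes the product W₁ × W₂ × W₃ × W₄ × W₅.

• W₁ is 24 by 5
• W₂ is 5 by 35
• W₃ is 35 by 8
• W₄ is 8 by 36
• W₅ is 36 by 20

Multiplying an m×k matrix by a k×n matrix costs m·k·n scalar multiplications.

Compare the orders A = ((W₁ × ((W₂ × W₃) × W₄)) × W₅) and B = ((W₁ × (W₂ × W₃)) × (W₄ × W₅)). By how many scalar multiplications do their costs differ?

Order A = ((W₁ × ((W₂ × W₃) × W₄)) × W₅): (W₂ × W₃): 5×35 by 35×8 → 5×8, cost 5·35·8 = 1400; ((W₂ × W₃) × W₄): 5×8 by 8×36 → 5×36, cost 5·8·36 = 1440; cumulative 2840; (W₁ × ((W₂ × W₃) × W₄)): 24×5 by 5×36 → 24×36, cost 24·5·36 = 4320; cumulative 7160; ((W₁ × ((W₂ × W₃) × W₄)) × W₅): 24×36 by 36×20 → 24×20, cost 24·36·20 = 17280; cumulative 24440. Total 24440.
Order B = ((W₁ × (W₂ × W₃)) × (W₄ × W₅)): (W₂ × W₃): 5×35 by 35×8 → 5×8, cost 5·35·8 = 1400; (W₁ × (W₂ × W₃)): 24×5 by 5×8 → 24×8, cost 24·5·8 = 960; cumulative 2360; (W₄ × W₅): 8×36 by 36×20 → 8×20, cost 8·36·20 = 5760; ((W₁ × (W₂ × W₃)) × (W₄ × W₅)): 24×8 by 8×20 → 24×20, cost 24·8·20 = 3840; cumulative 11960. Total 11960.
Difference: |24440 − 11960| = 12480.

12480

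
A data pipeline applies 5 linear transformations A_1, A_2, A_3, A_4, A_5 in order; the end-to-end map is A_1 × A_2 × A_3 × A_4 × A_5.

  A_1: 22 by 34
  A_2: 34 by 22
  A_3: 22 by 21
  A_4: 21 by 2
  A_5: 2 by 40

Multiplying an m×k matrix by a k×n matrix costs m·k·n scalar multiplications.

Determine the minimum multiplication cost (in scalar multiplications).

5676

Adjacent pairs: A_1A_2 = 22·34·22 = 16456; A_2A_3 = 34·22·21 = 15708; A_3A_4 = 22·21·2 = 924; A_4A_5 = 21·2·40 = 1680.
Length 3: A_1..A_3: k=1: 0+15708+22·34·21=31416; k=2: 16456+0+22·22·21=26620 → min 26620 | A_2..A_4: k=2: 0+924+34·22·2=2420; k=3: 15708+0+34·21·2=17136 → min 2420 | A_3..A_5: k=3: 0+1680+22·21·40=20160; k=4: 924+0+22·2·40=2684 → min 2684.
Length 4: A_1..A_4: k=1: 0+2420+22·34·2=3916; k=2: 16456+924+22·22·2=18348; k=3: 26620+0+22·21·2=27544 → min 3916 | A_2..A_5: k=2: 0+2684+34·22·40=32604; k=3: 15708+1680+34·21·40=45948; k=4: 2420+0+34·2·40=5140 → min 5140.
Length 5: A_1..A_5: k=1: 0+5140+22·34·40=35060; k=2: 16456+2684+22·22·40=38500; k=3: 26620+1680+22·21·40=46780; k=4: 3916+0+22·2·40=5676 → min 5676.
Optimal order: ((A_1 × (A_2 × (A_3 × A_4))) × A_5) with cost 5676.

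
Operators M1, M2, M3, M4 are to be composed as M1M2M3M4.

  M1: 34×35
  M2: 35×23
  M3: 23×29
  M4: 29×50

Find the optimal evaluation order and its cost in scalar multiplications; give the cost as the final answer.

99348

Adjacent pairs: M1M2 = 34·35·23 = 27370; M2M3 = 35·23·29 = 23345; M3M4 = 23·29·50 = 33350.
Length 3: M1..M3: k=1: 0+23345+34·35·29=57855; k=2: 27370+0+34·23·29=50048 → min 50048 | M2..M4: k=2: 0+33350+35·23·50=73600; k=3: 23345+0+35·29·50=74095 → min 73600.
Length 4: M1..M4: k=1: 0+73600+34·35·50=133100; k=2: 27370+33350+34·23·50=99820; k=3: 50048+0+34·29·50=99348 → min 99348.
Optimal parenthesization: (((M1M2)M3)M4) with cost 99348.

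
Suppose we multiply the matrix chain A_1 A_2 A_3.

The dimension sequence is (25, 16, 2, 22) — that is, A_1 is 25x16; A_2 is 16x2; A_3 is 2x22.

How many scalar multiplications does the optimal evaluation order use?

Order (A_1 (A_2 A_3)): (A_2 A_3): 16×2 by 2×22 → 16×22, cost 16·2·22 = 704; (A_1 (A_2 A_3)): 25×16 by 16×22 → 25×22, cost 25·16·22 = 8800; cumulative 9504. Total 9504.
Order ((A_1 A_2) A_3): (A_1 A_2): 25×16 by 16×2 → 25×2, cost 25·16·2 = 800; ((A_1 A_2) A_3): 25×2 by 2×22 → 25×22, cost 25·2·22 = 1100; cumulative 1900. Total 1900.
Minimum: 1900.

1900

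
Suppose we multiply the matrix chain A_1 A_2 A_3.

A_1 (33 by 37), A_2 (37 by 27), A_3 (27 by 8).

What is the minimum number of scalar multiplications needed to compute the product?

Order (A_1 (A_2 A_3)): (A_2 A_3): 37×27 by 27×8 → 37×8, cost 37·27·8 = 7992; (A_1 (A_2 A_3)): 33×37 by 37×8 → 33×8, cost 33·37·8 = 9768; cumulative 17760. Total 17760.
Order ((A_1 A_2) A_3): (A_1 A_2): 33×37 by 37×27 → 33×27, cost 33·37·27 = 32967; ((A_1 A_2) A_3): 33×27 by 27×8 → 33×8, cost 33·27·8 = 7128; cumulative 40095. Total 40095.
Minimum: 17760.

17760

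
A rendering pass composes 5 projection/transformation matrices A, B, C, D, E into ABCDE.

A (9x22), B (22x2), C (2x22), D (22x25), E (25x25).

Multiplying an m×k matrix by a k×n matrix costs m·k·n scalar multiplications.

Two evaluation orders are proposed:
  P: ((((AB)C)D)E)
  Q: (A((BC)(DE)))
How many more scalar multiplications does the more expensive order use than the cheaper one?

20401

Order P = ((((AB)C)D)E): (AB): 9×22 by 22×2 → 9×2, cost 9·22·2 = 396; ((AB)C): 9×2 by 2×22 → 9×22, cost 9·2·22 = 396; cumulative 792; (((AB)C)D): 9×22 by 22×25 → 9×25, cost 9·22·25 = 4950; cumulative 5742; ((((AB)C)D)E): 9×25 by 25×25 → 9×25, cost 9·25·25 = 5625; cumulative 11367. Total 11367.
Order Q = (A((BC)(DE))): (BC): 22×2 by 2×22 → 22×22, cost 22·2·22 = 968; (DE): 22×25 by 25×25 → 22×25, cost 22·25·25 = 13750; ((BC)(DE)): 22×22 by 22×25 → 22×25, cost 22·22·25 = 12100; cumulative 26818; (A((BC)(DE))): 9×22 by 22×25 → 9×25, cost 9·22·25 = 4950; cumulative 31768. Total 31768.
Difference: |11367 − 31768| = 20401.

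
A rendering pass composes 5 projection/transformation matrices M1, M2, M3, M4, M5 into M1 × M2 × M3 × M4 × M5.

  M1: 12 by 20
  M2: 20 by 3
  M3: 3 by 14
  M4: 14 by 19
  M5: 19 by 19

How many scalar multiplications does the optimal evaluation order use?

Adjacent pairs: M1M2 = 12·20·3 = 720; M2M3 = 20·3·14 = 840; M3M4 = 3·14·19 = 798; M4M5 = 14·19·19 = 5054.
Length 3: M1..M3: k=1: 0+840+12·20·14=4200; k=2: 720+0+12·3·14=1224 → min 1224 | M2..M4: k=2: 0+798+20·3·19=1938; k=3: 840+0+20·14·19=6160 → min 1938 | M3..M5: k=3: 0+5054+3·14·19=5852; k=4: 798+0+3·19·19=1881 → min 1881.
Length 4: M1..M4: k=1: 0+1938+12·20·19=6498; k=2: 720+798+12·3·19=2202; k=3: 1224+0+12·14·19=4416 → min 2202 | M2..M5: k=2: 0+1881+20·3·19=3021; k=3: 840+5054+20·14·19=11214; k=4: 1938+0+20·19·19=9158 → min 3021.
Length 5: M1..M5: k=1: 0+3021+12·20·19=7581; k=2: 720+1881+12·3·19=3285; k=3: 1224+5054+12·14·19=9470; k=4: 2202+0+12·19·19=6534 → min 3285.
Optimal order: ((M1 × M2) × ((M3 × M4) × M5)) with cost 3285.

3285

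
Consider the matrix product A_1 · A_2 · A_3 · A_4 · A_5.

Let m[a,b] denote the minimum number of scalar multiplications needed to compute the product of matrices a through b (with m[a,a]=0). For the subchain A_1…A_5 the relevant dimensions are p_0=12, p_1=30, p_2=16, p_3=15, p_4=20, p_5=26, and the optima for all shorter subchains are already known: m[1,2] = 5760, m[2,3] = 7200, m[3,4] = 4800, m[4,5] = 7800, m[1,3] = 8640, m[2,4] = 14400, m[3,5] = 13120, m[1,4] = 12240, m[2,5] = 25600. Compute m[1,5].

m[1,5] = min over k∈[1,4] of m[1,k]+m[k+1,5]+p_{0}·p_k·p_{5}.
k=1: 0 + 25600 + 12·30·26 = 34960; k=2: 5760 + 13120 + 12·16·26 = 23872; k=3: 8640 + 7800 + 12·15·26 = 21120; k=4: 12240 + 0 + 12·20·26 = 18480.
Minimum: 18480 at k=4.

18480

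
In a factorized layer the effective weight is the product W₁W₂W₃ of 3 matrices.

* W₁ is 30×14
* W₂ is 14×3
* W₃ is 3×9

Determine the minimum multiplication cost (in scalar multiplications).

2070

Order (W₁(W₂W₃)): (W₂W₃): 14×3 by 3×9 → 14×9, cost 14·3·9 = 378; (W₁(W₂W₃)): 30×14 by 14×9 → 30×9, cost 30·14·9 = 3780; cumulative 4158. Total 4158.
Order ((W₁W₂)W₃): (W₁W₂): 30×14 by 14×3 → 30×3, cost 30·14·3 = 1260; ((W₁W₂)W₃): 30×3 by 3×9 → 30×9, cost 30·3·9 = 810; cumulative 2070. Total 2070.
Minimum: 2070.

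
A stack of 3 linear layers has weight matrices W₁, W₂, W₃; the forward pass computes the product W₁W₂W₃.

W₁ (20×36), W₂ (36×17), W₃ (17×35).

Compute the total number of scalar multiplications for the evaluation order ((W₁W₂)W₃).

(W₁W₂): 20×36 by 36×17 → 20×17, cost 20·36·17 = 12240
((W₁W₂)W₃): 20×17 by 17×35 → 20×35, cost 20·17·35 = 11900; cumulative 24140
Total: 24140 scalar multiplications.

24140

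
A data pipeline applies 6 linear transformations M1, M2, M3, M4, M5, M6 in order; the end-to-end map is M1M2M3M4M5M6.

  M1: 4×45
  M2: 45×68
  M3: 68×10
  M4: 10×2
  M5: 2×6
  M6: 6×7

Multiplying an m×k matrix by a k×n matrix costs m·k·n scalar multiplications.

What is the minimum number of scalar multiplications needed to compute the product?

Adjacent pairs: M1M2 = 4·45·68 = 12240; M2M3 = 45·68·10 = 30600; M3M4 = 68·10·2 = 1360; M4M5 = 10·2·6 = 120; M5M6 = 2·6·7 = 84.
Length 3: M1..M3: k=1: 0+30600+4·45·10=32400; k=2: 12240+0+4·68·10=14960 → min 14960 | M2..M4: k=2: 0+1360+45·68·2=7480; k=3: 30600+0+45·10·2=31500 → min 7480 | M3..M5: k=3: 0+120+68·10·6=4200; k=4: 1360+0+68·2·6=2176 → min 2176 | M4..M6: k=4: 0+84+10·2·7=224; k=5: 120+0+10·6·7=540 → min 224.
Length 4: M1..M4: k=1: 0+7480+4·45·2=7840; k=2: 12240+1360+4·68·2=14144; k=3: 14960+0+4·10·2=15040 → min 7840 | M2..M5: k=2: 0+2176+45·68·6=20536; k=3: 30600+120+45·10·6=33420; k=4: 7480+0+45·2·6=8020 → min 8020 | M3..M6: k=3: 0+224+68·10·7=4984; k=4: 1360+84+68·2·7=2396; k=5: 2176+0+68·6·7=5032 → min 2396.
Length 5: M1..M5: k=1: 0+8020+4·45·6=9100; k=2: 12240+2176+4·68·6=16048; k=3: 14960+120+4·10·6=15320; k=4: 7840+0+4·2·6=7888 → min 7888 | M2..M6: k=2: 0+2396+45·68·7=23816; k=3: 30600+224+45·10·7=33974; k=4: 7480+84+45·2·7=8194; k=5: 8020+0+45·6·7=9910 → min 8194.
Length 6: M1..M6: k=1: 0+8194+4·45·7=9454; k=2: 12240+2396+4·68·7=16540; k=3: 14960+224+4·10·7=15464; k=4: 7840+84+4·2·7=7980; k=5: 7888+0+4·6·7=8056 → min 7980.
Optimal order: ((M1(M2(M3M4)))(M5M6)) with cost 7980.

7980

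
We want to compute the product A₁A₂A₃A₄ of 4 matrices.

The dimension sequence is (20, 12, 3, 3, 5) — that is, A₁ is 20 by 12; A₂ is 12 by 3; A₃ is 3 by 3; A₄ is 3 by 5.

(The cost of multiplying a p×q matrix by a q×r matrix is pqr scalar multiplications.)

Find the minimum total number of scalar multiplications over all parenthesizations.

Adjacent pairs: A₁A₂ = 20·12·3 = 720; A₂A₃ = 12·3·3 = 108; A₃A₄ = 3·3·5 = 45.
Length 3: A₁..A₃: k=1: 0+108+20·12·3=828; k=2: 720+0+20·3·3=900 → min 828 | A₂..A₄: k=2: 0+45+12·3·5=225; k=3: 108+0+12·3·5=288 → min 225.
Length 4: A₁..A₄: k=1: 0+225+20·12·5=1425; k=2: 720+45+20·3·5=1065; k=3: 828+0+20·3·5=1128 → min 1065.
Optimal order: ((A₁A₂)(A₃A₄)) with cost 1065.

1065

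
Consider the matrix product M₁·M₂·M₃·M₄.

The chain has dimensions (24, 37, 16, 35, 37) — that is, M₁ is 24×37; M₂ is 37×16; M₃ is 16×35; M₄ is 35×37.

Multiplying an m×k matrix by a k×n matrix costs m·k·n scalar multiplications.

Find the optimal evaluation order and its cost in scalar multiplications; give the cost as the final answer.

49136

Adjacent pairs: M₁M₂ = 24·37·16 = 14208; M₂M₃ = 37·16·35 = 20720; M₃M₄ = 16·35·37 = 20720.
Length 3: M₁..M₃: k=1: 0+20720+24·37·35=51800; k=2: 14208+0+24·16·35=27648 → min 27648 | M₂..M₄: k=2: 0+20720+37·16·37=42624; k=3: 20720+0+37·35·37=68635 → min 42624.
Length 4: M₁..M₄: k=1: 0+42624+24·37·37=75480; k=2: 14208+20720+24·16·37=49136; k=3: 27648+0+24·35·37=58728 → min 49136.
Optimal parenthesization: ((M₁·M₂)·(M₃·M₄)) with cost 49136.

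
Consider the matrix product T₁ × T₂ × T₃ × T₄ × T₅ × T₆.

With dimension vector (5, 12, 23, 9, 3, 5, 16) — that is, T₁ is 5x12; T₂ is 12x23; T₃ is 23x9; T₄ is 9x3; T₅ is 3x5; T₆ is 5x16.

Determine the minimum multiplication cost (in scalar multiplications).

2104

Adjacent pairs: T₁T₂ = 5·12·23 = 1380; T₂T₃ = 12·23·9 = 2484; T₃T₄ = 23·9·3 = 621; T₄T₅ = 9·3·5 = 135; T₅T₆ = 3·5·16 = 240.
Length 3: T₁..T₃: k=1: 0+2484+5·12·9=3024; k=2: 1380+0+5·23·9=2415 → min 2415 | T₂..T₄: k=2: 0+621+12·23·3=1449; k=3: 2484+0+12·9·3=2808 → min 1449 | T₃..T₅: k=3: 0+135+23·9·5=1170; k=4: 621+0+23·3·5=966 → min 966 | T₄..T₆: k=4: 0+240+9·3·16=672; k=5: 135+0+9·5·16=855 → min 672.
Length 4: T₁..T₄: k=1: 0+1449+5·12·3=1629; k=2: 1380+621+5·23·3=2346; k=3: 2415+0+5·9·3=2550 → min 1629 | T₂..T₅: k=2: 0+966+12·23·5=2346; k=3: 2484+135+12·9·5=3159; k=4: 1449+0+12·3·5=1629 → min 1629 | T₃..T₆: k=3: 0+672+23·9·16=3984; k=4: 621+240+23·3·16=1965; k=5: 966+0+23·5·16=2806 → min 1965.
Length 5: T₁..T₅: k=1: 0+1629+5·12·5=1929; k=2: 1380+966+5·23·5=2921; k=3: 2415+135+5·9·5=2775; k=4: 1629+0+5·3·5=1704 → min 1704 | T₂..T₆: k=2: 0+1965+12·23·16=6381; k=3: 2484+672+12·9·16=4884; k=4: 1449+240+12·3·16=2265; k=5: 1629+0+12·5·16=2589 → min 2265.
Length 6: T₁..T₆: k=1: 0+2265+5·12·16=3225; k=2: 1380+1965+5·23·16=5185; k=3: 2415+672+5·9·16=3807; k=4: 1629+240+5·3·16=2109; k=5: 1704+0+5·5·16=2104 → min 2104.
Optimal order: (((T₁ × (T₂ × (T₃ × T₄))) × T₅) × T₆) with cost 2104.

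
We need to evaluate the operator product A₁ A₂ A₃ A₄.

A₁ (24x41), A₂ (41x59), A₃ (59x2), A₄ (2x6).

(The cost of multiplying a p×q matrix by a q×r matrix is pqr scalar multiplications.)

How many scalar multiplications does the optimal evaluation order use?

7094

Adjacent pairs: A₁A₂ = 24·41·59 = 58056; A₂A₃ = 41·59·2 = 4838; A₃A₄ = 59·2·6 = 708.
Length 3: A₁..A₃: k=1: 0+4838+24·41·2=6806; k=2: 58056+0+24·59·2=60888 → min 6806 | A₂..A₄: k=2: 0+708+41·59·6=15222; k=3: 4838+0+41·2·6=5330 → min 5330.
Length 4: A₁..A₄: k=1: 0+5330+24·41·6=11234; k=2: 58056+708+24·59·6=67260; k=3: 6806+0+24·2·6=7094 → min 7094.
Optimal order: ((A₁ (A₂ A₃)) A₄) with cost 7094.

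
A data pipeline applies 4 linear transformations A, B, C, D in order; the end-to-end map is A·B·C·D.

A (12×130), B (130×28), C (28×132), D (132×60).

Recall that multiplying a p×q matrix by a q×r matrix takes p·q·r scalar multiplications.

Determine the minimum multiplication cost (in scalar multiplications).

Adjacent pairs: AB = 12·130·28 = 43680; BC = 130·28·132 = 480480; CD = 28·132·60 = 221760.
Length 3: A..C: k=1: 0+480480+12·130·132=686400; k=2: 43680+0+12·28·132=88032 → min 88032 | B..D: k=2: 0+221760+130·28·60=440160; k=3: 480480+0+130·132·60=1510080 → min 440160.
Length 4: A..D: k=1: 0+440160+12·130·60=533760; k=2: 43680+221760+12·28·60=285600; k=3: 88032+0+12·132·60=183072 → min 183072.
Optimal order: (((A·B)·C)·D) with cost 183072.

183072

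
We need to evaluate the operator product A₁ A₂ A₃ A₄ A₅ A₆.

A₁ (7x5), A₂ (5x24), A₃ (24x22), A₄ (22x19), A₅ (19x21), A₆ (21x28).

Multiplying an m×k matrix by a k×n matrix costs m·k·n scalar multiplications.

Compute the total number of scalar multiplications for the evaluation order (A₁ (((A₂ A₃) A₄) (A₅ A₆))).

19542

(A₂ A₃): 5×24 by 24×22 → 5×22, cost 5·24·22 = 2640
((A₂ A₃) A₄): 5×22 by 22×19 → 5×19, cost 5·22·19 = 2090; cumulative 4730
(A₅ A₆): 19×21 by 21×28 → 19×28, cost 19·21·28 = 11172
(((A₂ A₃) A₄) (A₅ A₆)): 5×19 by 19×28 → 5×28, cost 5·19·28 = 2660; cumulative 18562
(A₁ (((A₂ A₃) A₄) (A₅ A₆))): 7×5 by 5×28 → 7×28, cost 7·5·28 = 980; cumulative 19542
Total: 19542 scalar multiplications.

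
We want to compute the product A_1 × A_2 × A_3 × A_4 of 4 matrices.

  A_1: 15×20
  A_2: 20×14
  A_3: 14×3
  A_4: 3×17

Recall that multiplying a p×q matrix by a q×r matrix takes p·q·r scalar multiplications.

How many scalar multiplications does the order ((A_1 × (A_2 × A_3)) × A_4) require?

2505

(A_2 × A_3): 20×14 by 14×3 → 20×3, cost 20·14·3 = 840
(A_1 × (A_2 × A_3)): 15×20 by 20×3 → 15×3, cost 15·20·3 = 900; cumulative 1740
((A_1 × (A_2 × A_3)) × A_4): 15×3 by 3×17 → 15×17, cost 15·3·17 = 765; cumulative 2505
Total: 2505 scalar multiplications.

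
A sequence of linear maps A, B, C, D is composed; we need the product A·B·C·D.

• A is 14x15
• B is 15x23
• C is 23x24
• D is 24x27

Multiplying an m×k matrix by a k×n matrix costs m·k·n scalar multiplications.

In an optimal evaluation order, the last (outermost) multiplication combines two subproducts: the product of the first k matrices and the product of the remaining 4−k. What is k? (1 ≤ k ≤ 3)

3

Adjacent pairs: AB = 14·15·23 = 4830; BC = 15·23·24 = 8280; CD = 23·24·27 = 14904.
Length 3: A..C: k=1: 0+8280+14·15·24=13320; k=2: 4830+0+14·23·24=12558 → min 12558 | B..D: k=2: 0+14904+15·23·27=24219; k=3: 8280+0+15·24·27=18000 → min 18000.
Top-level splits: k=1: (A..A)·(B..D) → 0+18000+14·15·27 = 23670; k=2: (A..B)·(C..D) → 4830+14904+14·23·27 = 28428; k=3: (A..C)·(D..D) → 12558+0+14·24·27 = 21630.
Best split is after C, i.e. k = 3.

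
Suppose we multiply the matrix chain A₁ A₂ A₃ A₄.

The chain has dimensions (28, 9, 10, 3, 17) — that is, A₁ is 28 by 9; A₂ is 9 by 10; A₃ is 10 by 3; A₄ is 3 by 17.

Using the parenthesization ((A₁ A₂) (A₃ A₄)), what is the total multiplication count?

(A₁ A₂): 28×9 by 9×10 → 28×10, cost 28·9·10 = 2520
(A₃ A₄): 10×3 by 3×17 → 10×17, cost 10·3·17 = 510
((A₁ A₂) (A₃ A₄)): 28×10 by 10×17 → 28×17, cost 28·10·17 = 4760; cumulative 7790
Total: 7790 scalar multiplications.

7790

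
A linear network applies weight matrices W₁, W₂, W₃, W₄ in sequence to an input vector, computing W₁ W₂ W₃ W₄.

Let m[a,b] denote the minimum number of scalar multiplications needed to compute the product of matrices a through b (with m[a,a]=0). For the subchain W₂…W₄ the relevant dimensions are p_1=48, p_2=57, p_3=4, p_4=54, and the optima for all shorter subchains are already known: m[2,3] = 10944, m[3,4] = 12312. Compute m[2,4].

21312

m[2,4] = min over k∈[2,3] of m[2,k]+m[k+1,4]+p_{1}·p_k·p_{4}.
k=2: 0 + 12312 + 48·57·54 = 160056; k=3: 10944 + 0 + 48·4·54 = 21312.
Minimum: 21312 at k=3.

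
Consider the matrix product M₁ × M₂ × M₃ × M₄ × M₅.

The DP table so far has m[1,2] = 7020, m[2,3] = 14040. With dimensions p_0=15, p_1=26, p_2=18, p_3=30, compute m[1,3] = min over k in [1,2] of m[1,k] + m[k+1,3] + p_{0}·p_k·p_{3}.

m[1,3] = min over k∈[1,2] of m[1,k]+m[k+1,3]+p_{0}·p_k·p_{3}.
k=1: 0 + 14040 + 15·26·30 = 25740; k=2: 7020 + 0 + 15·18·30 = 15120.
Minimum: 15120 at k=2.

15120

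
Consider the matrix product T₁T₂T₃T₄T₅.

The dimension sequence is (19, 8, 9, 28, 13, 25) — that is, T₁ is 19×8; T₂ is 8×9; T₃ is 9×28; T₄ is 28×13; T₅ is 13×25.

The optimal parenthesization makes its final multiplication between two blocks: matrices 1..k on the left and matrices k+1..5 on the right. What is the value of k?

Adjacent pairs: T₁T₂ = 19·8·9 = 1368; T₂T₃ = 8·9·28 = 2016; T₃T₄ = 9·28·13 = 3276; T₄T₅ = 28·13·25 = 9100.
Length 3: T₁..T₃: k=1: 0+2016+19·8·28=6272; k=2: 1368+0+19·9·28=6156 → min 6156 | T₂..T₄: k=2: 0+3276+8·9·13=4212; k=3: 2016+0+8·28·13=4928 → min 4212 | T₃..T₅: k=3: 0+9100+9·28·25=15400; k=4: 3276+0+9·13·25=6201 → min 6201.
Length 4: T₁..T₄: k=1: 0+4212+19·8·13=6188; k=2: 1368+3276+19·9·13=6867; k=3: 6156+0+19·28·13=13072 → min 6188 | T₂..T₅: k=2: 0+6201+8·9·25=8001; k=3: 2016+9100+8·28·25=16716; k=4: 4212+0+8·13·25=6812 → min 6812.
Top-level splits: k=1: (T₁..T₁)·(T₂..T₅) → 0+6812+19·8·25 = 10612; k=2: (T₁..T₂)·(T₃..T₅) → 1368+6201+19·9·25 = 11844; k=3: (T₁..T₃)·(T₄..T₅) → 6156+9100+19·28·25 = 28556; k=4: (T₁..T₄)·(T₅..T₅) → 6188+0+19·13·25 = 12363.
Best split is after T₁, i.e. k = 1.

1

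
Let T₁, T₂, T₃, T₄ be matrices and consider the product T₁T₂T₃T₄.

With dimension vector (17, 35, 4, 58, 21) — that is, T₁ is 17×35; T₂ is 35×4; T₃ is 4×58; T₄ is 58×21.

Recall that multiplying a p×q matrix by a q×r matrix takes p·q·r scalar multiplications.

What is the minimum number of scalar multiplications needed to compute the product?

8680

Adjacent pairs: T₁T₂ = 17·35·4 = 2380; T₂T₃ = 35·4·58 = 8120; T₃T₄ = 4·58·21 = 4872.
Length 3: T₁..T₃: k=1: 0+8120+17·35·58=42630; k=2: 2380+0+17·4·58=6324 → min 6324 | T₂..T₄: k=2: 0+4872+35·4·21=7812; k=3: 8120+0+35·58·21=50750 → min 7812.
Length 4: T₁..T₄: k=1: 0+7812+17·35·21=20307; k=2: 2380+4872+17·4·21=8680; k=3: 6324+0+17·58·21=27030 → min 8680.
Optimal order: ((T₁T₂)(T₃T₄)) with cost 8680.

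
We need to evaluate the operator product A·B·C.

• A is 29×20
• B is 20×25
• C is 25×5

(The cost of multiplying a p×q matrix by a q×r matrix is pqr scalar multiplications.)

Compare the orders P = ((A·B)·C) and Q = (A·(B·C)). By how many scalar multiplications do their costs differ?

12725

Order P = ((A·B)·C): (A·B): 29×20 by 20×25 → 29×25, cost 29·20·25 = 14500; ((A·B)·C): 29×25 by 25×5 → 29×5, cost 29·25·5 = 3625; cumulative 18125. Total 18125.
Order Q = (A·(B·C)): (B·C): 20×25 by 25×5 → 20×5, cost 20·25·5 = 2500; (A·(B·C)): 29×20 by 20×5 → 29×5, cost 29·20·5 = 2900; cumulative 5400. Total 5400.
Difference: |18125 − 5400| = 12725.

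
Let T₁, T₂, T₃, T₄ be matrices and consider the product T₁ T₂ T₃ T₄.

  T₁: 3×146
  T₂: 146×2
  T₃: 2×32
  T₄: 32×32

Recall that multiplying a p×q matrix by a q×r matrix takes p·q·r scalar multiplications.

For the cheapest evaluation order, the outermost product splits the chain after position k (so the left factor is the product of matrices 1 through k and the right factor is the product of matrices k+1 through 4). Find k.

2

Adjacent pairs: T₁T₂ = 3·146·2 = 876; T₂T₃ = 146·2·32 = 9344; T₃T₄ = 2·32·32 = 2048.
Length 3: T₁..T₃: k=1: 0+9344+3·146·32=23360; k=2: 876+0+3·2·32=1068 → min 1068 | T₂..T₄: k=2: 0+2048+146·2·32=11392; k=3: 9344+0+146·32·32=158848 → min 11392.
Top-level splits: k=1: (T₁..T₁)·(T₂..T₄) → 0+11392+3·146·32 = 25408; k=2: (T₁..T₂)·(T₃..T₄) → 876+2048+3·2·32 = 3116; k=3: (T₁..T₃)·(T₄..T₄) → 1068+0+3·32·32 = 4140.
Best split is after T₂, i.e. k = 2.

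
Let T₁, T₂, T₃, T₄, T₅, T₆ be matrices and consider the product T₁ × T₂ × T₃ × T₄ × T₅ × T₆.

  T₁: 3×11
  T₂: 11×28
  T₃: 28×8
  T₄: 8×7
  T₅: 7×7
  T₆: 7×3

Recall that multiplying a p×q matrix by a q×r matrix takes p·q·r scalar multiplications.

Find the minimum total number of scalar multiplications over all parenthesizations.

Adjacent pairs: T₁T₂ = 3·11·28 = 924; T₂T₃ = 11·28·8 = 2464; T₃T₄ = 28·8·7 = 1568; T₄T₅ = 8·7·7 = 392; T₅T₆ = 7·7·3 = 147.
Length 3: T₁..T₃: k=1: 0+2464+3·11·8=2728; k=2: 924+0+3·28·8=1596 → min 1596 | T₂..T₄: k=2: 0+1568+11·28·7=3724; k=3: 2464+0+11·8·7=3080 → min 3080 | T₃..T₅: k=3: 0+392+28·8·7=1960; k=4: 1568+0+28·7·7=2940 → min 1960 | T₄..T₆: k=4: 0+147+8·7·3=315; k=5: 392+0+8·7·3=560 → min 315.
Length 4: T₁..T₄: k=1: 0+3080+3·11·7=3311; k=2: 924+1568+3·28·7=3080; k=3: 1596+0+3·8·7=1764 → min 1764 | T₂..T₅: k=2: 0+1960+11·28·7=4116; k=3: 2464+392+11·8·7=3472; k=4: 3080+0+11·7·7=3619 → min 3472 | T₃..T₆: k=3: 0+315+28·8·3=987; k=4: 1568+147+28·7·3=2303; k=5: 1960+0+28·7·3=2548 → min 987.
Length 5: T₁..T₅: k=1: 0+3472+3·11·7=3703; k=2: 924+1960+3·28·7=3472; k=3: 1596+392+3·8·7=2156; k=4: 1764+0+3·7·7=1911 → min 1911 | T₂..T₆: k=2: 0+987+11·28·3=1911; k=3: 2464+315+11·8·3=3043; k=4: 3080+147+11·7·3=3458; k=5: 3472+0+11·7·3=3703 → min 1911.
Length 6: T₁..T₆: k=1: 0+1911+3·11·3=2010; k=2: 924+987+3·28·3=2163; k=3: 1596+315+3·8·3=1983; k=4: 1764+147+3·7·3=1974; k=5: 1911+0+3·7·3=1974 → min 1974.
Optimal order: ((((T₁ × T₂) × T₃) × T₄) × (T₅ × T₆)) with cost 1974.

1974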